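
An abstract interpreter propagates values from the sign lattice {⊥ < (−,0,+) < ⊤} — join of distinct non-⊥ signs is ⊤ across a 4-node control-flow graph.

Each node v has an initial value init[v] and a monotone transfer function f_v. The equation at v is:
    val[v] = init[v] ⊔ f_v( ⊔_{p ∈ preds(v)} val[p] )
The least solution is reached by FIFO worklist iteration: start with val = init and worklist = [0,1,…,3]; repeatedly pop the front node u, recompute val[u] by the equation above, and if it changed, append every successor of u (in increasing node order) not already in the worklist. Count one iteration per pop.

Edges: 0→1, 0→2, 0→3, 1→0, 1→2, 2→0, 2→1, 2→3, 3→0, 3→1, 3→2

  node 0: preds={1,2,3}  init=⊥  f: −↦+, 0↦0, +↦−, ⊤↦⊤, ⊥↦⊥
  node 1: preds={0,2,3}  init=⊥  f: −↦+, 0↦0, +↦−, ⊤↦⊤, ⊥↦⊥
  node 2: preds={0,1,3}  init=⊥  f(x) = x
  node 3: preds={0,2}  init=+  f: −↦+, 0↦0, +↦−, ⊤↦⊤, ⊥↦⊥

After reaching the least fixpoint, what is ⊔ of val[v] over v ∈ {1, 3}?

Iteration log — 8 steps:
  step 1. node 0  ⊔preds=+  new=−  old=⊥  +wl: 
  step 2. node 1  ⊔preds=⊤  new=⊤  old=⊥  +wl: 0
  step 3. node 2  ⊔preds=⊤  new=⊤  old=⊥  +wl: 1
  step 4. node 3  ⊔preds=⊤  new=⊤  old=+  +wl: 2
  step 5. node 0  ⊔preds=⊤  new=⊤  old=−  +wl: 3
  step 6. node 1  ⊔preds=⊤  new=⊤  stable
  step 7. node 2  ⊔preds=⊤  new=⊤  stable
  step 8. node 3  ⊔preds=⊤  new=⊤  stable

Least fixpoint reached:
  node 0: ⊤
  node 1: ⊤
  node 2: ⊤
  node 3: ⊤

⊤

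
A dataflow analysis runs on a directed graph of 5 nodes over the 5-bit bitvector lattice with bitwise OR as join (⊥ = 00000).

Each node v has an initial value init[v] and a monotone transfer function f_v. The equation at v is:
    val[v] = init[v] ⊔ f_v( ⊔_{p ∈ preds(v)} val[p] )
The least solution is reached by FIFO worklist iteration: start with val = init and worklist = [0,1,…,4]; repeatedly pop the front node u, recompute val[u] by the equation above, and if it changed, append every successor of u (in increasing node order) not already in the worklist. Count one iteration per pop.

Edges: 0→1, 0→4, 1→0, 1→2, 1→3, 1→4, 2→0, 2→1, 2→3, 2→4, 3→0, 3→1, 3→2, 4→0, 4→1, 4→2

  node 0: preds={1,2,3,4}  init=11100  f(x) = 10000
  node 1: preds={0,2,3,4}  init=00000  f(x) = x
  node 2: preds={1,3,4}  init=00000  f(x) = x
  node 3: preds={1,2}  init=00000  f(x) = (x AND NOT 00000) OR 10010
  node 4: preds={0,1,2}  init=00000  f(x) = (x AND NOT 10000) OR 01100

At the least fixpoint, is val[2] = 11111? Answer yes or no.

Iteration log — 14 steps:
  step 1. node 0  ⊔preds=00000  new=11100  stable
  step 2. node 1  ⊔preds=11100  new=11100  old=00000  +wl: 0
  step 3. node 2  ⊔preds=11100  new=11100  old=00000  +wl: 1
  step 4. node 3  ⊔preds=11100  new=11110  old=00000  +wl: 2
  step 5. node 4  ⊔preds=11100  new=01100  old=00000  +wl: 
  step 6. node 0  ⊔preds=11110  new=11100  stable
  step 7. node 1  ⊔preds=11110  new=11110  old=11100  +wl: 0,3,4
  step 8. node 2  ⊔preds=11110  new=11110  old=11100  +wl: 1
  step 9. node 0  ⊔preds=11110  new=11100  stable
  step 10. node 3  ⊔preds=11110  new=11110  stable
  step 11. node 4  ⊔preds=11110  new=01110  old=01100  +wl: 0,2
  step 12. node 1  ⊔preds=11110  new=11110  stable
  step 13. node 0  ⊔preds=11110  new=11100  stable
  step 14. node 2  ⊔preds=11110  new=11110  stable

Least fixpoint reached:
  node 0: 11100
  node 1: 11110
  node 2: 11110
  node 3: 11110
  node 4: 01110

no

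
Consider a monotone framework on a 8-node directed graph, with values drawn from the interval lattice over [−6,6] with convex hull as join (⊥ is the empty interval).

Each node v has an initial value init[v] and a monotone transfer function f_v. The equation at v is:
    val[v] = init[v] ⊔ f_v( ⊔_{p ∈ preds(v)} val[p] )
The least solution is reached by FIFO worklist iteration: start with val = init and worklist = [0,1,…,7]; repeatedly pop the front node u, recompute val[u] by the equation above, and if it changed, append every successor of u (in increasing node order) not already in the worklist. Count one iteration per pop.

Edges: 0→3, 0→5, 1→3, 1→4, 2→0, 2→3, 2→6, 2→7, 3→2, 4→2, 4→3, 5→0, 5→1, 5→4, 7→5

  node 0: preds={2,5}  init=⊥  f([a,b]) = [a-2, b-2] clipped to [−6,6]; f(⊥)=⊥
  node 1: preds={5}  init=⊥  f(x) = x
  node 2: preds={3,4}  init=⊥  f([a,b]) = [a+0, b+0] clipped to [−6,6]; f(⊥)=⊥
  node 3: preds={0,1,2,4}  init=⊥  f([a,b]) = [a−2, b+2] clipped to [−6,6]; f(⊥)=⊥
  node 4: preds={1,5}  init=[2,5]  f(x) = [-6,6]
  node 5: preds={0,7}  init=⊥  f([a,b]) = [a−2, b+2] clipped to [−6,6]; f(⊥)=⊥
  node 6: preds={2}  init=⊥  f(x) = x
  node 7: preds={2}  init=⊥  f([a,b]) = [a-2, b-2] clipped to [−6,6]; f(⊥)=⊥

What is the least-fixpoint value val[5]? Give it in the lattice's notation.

[-6,6]

Trace (24 dequeues):
  [1] u=0 | in ⊥ | out ⊥ | ==
  [2] u=1 | in ⊥ | out ⊥ | ==
  [3] u=2 | in [2,5] | out [2,5] | prev ⊥ | push {0}
  [4] u=3 | in [2,5] | out [0,6] | prev ⊥ | push {2}
  [5] u=4 | in ⊥ | out [-6,6] | prev [2,5] | push {3}
  [6] u=5 | in ⊥ | out ⊥ | ==
  [7] u=6 | in [2,5] | out [2,5] | prev ⊥ | push {}
  [8] u=7 | in [2,5] | out [0,3] | prev ⊥ | push {5}
  [9] u=0 | in [2,5] | out [0,3] | prev ⊥ | push {}
  [10] u=2 | in [-6,6] | out [-6,6] | prev [2,5] | push {0,6,7}
  [11] u=3 | in [-6,6] | out [-6,6] | prev [0,6] | push {2}
  [12] u=5 | in [0,3] | out [-2,5] | prev ⊥ | push {1,4}
  [13] u=0 | in [-6,6] | out [-6,4] | prev [0,3] | push {3,5}
  [14] u=6 | in [-6,6] | out [-6,6] | prev [2,5] | push {}
  [15] u=7 | in [-6,6] | out [-6,4] | prev [0,3] | push {}
  [16] u=2 | in [-6,6] | out [-6,6] | ==
  [17] u=1 | in [-2,5] | out [-2,5] | prev ⊥ | push {}
  [18] u=4 | in [-2,5] | out [-6,6] | ==
  [19] u=3 | in [-6,6] | out [-6,6] | ==
  [20] u=5 | in [-6,4] | out [-6,6] | prev [-2,5] | push {0,1,4}
  [21] u=0 | in [-6,6] | out [-6,4] | ==
  [22] u=1 | in [-6,6] | out [-6,6] | prev [-2,5] | push {3}
  [23] u=4 | in [-6,6] | out [-6,6] | ==
  [24] u=3 | in [-6,6] | out [-6,6] | ==

Converged values:
  [0] [-6,4]
  [1] [-6,6]
  [2] [-6,6]
  [3] [-6,6]
  [4] [-6,6]
  [5] [-6,6]
  [6] [-6,6]
  [7] [-6,4]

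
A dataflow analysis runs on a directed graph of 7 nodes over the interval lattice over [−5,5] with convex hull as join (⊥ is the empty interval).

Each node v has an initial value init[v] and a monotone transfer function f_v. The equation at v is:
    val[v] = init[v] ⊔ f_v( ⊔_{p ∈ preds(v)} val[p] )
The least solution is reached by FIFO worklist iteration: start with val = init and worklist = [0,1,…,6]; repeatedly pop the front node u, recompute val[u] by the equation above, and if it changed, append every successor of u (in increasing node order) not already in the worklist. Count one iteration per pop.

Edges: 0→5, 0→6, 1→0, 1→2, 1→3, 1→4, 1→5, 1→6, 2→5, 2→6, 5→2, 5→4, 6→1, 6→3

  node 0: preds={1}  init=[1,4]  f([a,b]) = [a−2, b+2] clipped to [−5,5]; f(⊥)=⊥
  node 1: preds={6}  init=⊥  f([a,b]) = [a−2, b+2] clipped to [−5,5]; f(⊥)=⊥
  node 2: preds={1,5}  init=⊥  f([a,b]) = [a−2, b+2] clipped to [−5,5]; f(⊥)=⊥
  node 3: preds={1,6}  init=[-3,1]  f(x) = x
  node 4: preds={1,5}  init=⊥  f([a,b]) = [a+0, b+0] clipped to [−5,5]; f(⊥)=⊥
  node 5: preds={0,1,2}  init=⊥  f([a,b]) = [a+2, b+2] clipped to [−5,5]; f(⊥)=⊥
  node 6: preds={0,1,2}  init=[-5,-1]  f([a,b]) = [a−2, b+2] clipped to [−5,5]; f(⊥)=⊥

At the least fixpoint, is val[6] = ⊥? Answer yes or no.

no

Iteration log — 19 steps:
  step 1. node 0  ⊔preds=⊥  new=[1,4]  stable
  step 2. node 1  ⊔preds=[-5,-1]  new=[-5,1]  old=⊥  +wl: 0
  step 3. node 2  ⊔preds=[-5,1]  new=[-5,3]  old=⊥  +wl: 
  step 4. node 3  ⊔preds=[-5,1]  new=[-5,1]  old=[-3,1]  +wl: 
  step 5. node 4  ⊔preds=[-5,1]  new=[-5,1]  old=⊥  +wl: 
  step 6. node 5  ⊔preds=[-5,4]  new=[-3,5]  old=⊥  +wl: 2,4
  step 7. node 6  ⊔preds=[-5,4]  new=[-5,5]  old=[-5,-1]  +wl: 1,3
  step 8. node 0  ⊔preds=[-5,1]  new=[-5,4]  old=[1,4]  +wl: 5,6
  step 9. node 2  ⊔preds=[-5,5]  new=[-5,5]  old=[-5,3]  +wl: 
  step 10. node 4  ⊔preds=[-5,5]  new=[-5,5]  old=[-5,1]  +wl: 
  step 11. node 1  ⊔preds=[-5,5]  new=[-5,5]  old=[-5,1]  +wl: 0,2,4
  step 12. node 3  ⊔preds=[-5,5]  new=[-5,5]  old=[-5,1]  +wl: 
  step 13. node 5  ⊔preds=[-5,5]  new=[-3,5]  stable
  step 14. node 6  ⊔preds=[-5,5]  new=[-5,5]  stable
  step 15. node 0  ⊔preds=[-5,5]  new=[-5,5]  old=[-5,4]  +wl: 5,6
  step 16. node 2  ⊔preds=[-5,5]  new=[-5,5]  stable
  step 17. node 4  ⊔preds=[-5,5]  new=[-5,5]  stable
  step 18. node 5  ⊔preds=[-5,5]  new=[-3,5]  stable
  step 19. node 6  ⊔preds=[-5,5]  new=[-5,5]  stable

Least fixpoint reached:
  node 0: [-5,5]
  node 1: [-5,5]
  node 2: [-5,5]
  node 3: [-5,5]
  node 4: [-5,5]
  node 5: [-3,5]
  node 6: [-5,5]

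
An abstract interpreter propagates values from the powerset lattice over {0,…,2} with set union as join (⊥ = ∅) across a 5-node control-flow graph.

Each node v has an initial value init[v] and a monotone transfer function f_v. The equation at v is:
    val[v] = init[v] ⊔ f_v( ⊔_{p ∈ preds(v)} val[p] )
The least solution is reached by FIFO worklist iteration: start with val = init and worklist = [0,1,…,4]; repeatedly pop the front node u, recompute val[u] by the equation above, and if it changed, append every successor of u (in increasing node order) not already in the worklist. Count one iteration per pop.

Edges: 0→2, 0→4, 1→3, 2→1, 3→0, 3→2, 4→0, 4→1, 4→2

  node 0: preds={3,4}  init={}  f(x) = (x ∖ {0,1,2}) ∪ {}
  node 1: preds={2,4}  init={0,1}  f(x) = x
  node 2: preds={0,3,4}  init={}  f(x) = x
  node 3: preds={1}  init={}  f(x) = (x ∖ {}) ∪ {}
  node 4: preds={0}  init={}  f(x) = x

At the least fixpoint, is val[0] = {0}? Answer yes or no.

Iteration log — 8 steps:
  step 1. node 0  ⊔preds={}  new={}  stable
  step 2. node 1  ⊔preds={}  new={0,1}  stable
  step 3. node 2  ⊔preds={}  new={}  stable
  step 4. node 3  ⊔preds={0,1}  new={0,1}  old={}  +wl: 0,2
  step 5. node 4  ⊔preds={}  new={}  stable
  step 6. node 0  ⊔preds={0,1}  new={}  stable
  step 7. node 2  ⊔preds={0,1}  new={0,1}  old={}  +wl: 1
  step 8. node 1  ⊔preds={0,1}  new={0,1}  stable

Least fixpoint reached:
  node 0: {}
  node 1: {0,1}
  node 2: {0,1}
  node 3: {0,1}
  node 4: {}

no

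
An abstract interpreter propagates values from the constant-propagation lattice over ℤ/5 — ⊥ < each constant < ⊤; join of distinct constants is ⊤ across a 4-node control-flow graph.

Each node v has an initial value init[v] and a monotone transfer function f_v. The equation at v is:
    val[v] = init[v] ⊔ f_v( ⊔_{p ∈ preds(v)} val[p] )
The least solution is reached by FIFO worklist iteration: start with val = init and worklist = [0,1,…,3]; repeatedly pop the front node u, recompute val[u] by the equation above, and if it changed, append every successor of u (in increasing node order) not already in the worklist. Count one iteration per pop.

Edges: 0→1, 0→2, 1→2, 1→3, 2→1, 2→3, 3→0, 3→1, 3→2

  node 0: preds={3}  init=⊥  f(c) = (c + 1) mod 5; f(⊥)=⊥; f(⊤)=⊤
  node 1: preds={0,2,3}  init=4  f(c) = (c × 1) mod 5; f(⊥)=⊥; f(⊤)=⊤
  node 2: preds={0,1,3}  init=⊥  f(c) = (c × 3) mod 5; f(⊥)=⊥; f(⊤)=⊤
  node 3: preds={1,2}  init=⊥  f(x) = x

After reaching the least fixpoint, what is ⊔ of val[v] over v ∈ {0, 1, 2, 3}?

Trace (9 dequeues):
  [1] u=0 | in ⊥ | out ⊥ | ==
  [2] u=1 | in ⊥ | out 4 | ==
  [3] u=2 | in 4 | out 2 | prev ⊥ | push {1}
  [4] u=3 | in ⊤ | out ⊤ | prev ⊥ | push {0,2}
  [5] u=1 | in ⊤ | out ⊤ | prev 4 | push {3}
  [6] u=0 | in ⊤ | out ⊤ | prev ⊥ | push {1}
  [7] u=2 | in ⊤ | out ⊤ | prev 2 | push {}
  [8] u=3 | in ⊤ | out ⊤ | ==
  [9] u=1 | in ⊤ | out ⊤ | ==

Converged values:
  [0] ⊤
  [1] ⊤
  [2] ⊤
  [3] ⊤

⊤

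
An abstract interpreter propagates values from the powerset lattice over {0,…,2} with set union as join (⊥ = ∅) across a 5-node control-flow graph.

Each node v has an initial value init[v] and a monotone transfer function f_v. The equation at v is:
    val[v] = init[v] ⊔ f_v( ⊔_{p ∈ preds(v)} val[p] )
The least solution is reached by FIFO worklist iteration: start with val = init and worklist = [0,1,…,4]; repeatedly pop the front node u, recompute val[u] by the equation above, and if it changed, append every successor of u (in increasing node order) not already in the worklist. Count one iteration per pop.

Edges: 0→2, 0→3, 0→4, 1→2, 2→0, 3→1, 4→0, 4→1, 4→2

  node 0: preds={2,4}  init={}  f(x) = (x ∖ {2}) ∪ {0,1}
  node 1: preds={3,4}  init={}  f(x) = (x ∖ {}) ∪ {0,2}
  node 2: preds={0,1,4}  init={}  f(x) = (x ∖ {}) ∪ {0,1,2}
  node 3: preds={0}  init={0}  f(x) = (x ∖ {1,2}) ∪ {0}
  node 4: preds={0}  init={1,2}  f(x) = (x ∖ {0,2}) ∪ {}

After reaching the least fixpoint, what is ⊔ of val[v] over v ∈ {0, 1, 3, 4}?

{0,1,2}

Worklist (6 pops):
  #1 pop 0: in={1,2} → {0,1} (was {}); enqueue []
  #2 pop 1: in={0,1,2} → {0,1,2} (was {}); enqueue []
  #3 pop 2: in={0,1,2} → {0,1,2} (was {}); enqueue [0]
  #4 pop 3: in={0,1} → {0} (no change)
  #5 pop 4: in={0,1} → {1,2} (no change)
  #6 pop 0: in={0,1,2} → {0,1} (no change)

Fixpoint:
  val[0] = {0,1}
  val[1] = {0,1,2}
  val[2] = {0,1,2}
  val[3] = {0}
  val[4] = {1,2}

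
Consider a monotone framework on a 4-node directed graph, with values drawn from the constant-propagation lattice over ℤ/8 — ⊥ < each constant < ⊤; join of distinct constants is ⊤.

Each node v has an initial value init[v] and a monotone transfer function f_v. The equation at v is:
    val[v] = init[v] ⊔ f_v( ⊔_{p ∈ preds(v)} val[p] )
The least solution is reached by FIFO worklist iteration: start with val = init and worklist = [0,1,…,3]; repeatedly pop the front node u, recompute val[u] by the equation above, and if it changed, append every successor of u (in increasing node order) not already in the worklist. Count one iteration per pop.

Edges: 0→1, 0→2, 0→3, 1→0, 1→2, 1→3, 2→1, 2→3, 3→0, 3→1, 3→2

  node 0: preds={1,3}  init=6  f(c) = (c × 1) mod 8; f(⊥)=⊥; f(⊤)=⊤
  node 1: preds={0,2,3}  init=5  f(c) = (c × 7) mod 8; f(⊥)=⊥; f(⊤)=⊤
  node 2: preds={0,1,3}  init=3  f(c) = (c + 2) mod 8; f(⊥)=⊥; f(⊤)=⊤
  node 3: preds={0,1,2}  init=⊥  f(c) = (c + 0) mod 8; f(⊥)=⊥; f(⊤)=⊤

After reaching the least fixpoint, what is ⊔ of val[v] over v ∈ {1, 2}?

⊤

Worklist (7 pops):
  #1 pop 0: in=5 → ⊤ (was 6); enqueue []
  #2 pop 1: in=⊤ → ⊤ (was 5); enqueue [0]
  #3 pop 2: in=⊤ → ⊤ (was 3); enqueue [1]
  #4 pop 3: in=⊤ → ⊤ (was ⊥); enqueue [2]
  #5 pop 0: in=⊤ → ⊤ (no change)
  #6 pop 1: in=⊤ → ⊤ (no change)
  #7 pop 2: in=⊤ → ⊤ (no change)

Fixpoint:
  val[0] = ⊤
  val[1] = ⊤
  val[2] = ⊤
  val[3] = ⊤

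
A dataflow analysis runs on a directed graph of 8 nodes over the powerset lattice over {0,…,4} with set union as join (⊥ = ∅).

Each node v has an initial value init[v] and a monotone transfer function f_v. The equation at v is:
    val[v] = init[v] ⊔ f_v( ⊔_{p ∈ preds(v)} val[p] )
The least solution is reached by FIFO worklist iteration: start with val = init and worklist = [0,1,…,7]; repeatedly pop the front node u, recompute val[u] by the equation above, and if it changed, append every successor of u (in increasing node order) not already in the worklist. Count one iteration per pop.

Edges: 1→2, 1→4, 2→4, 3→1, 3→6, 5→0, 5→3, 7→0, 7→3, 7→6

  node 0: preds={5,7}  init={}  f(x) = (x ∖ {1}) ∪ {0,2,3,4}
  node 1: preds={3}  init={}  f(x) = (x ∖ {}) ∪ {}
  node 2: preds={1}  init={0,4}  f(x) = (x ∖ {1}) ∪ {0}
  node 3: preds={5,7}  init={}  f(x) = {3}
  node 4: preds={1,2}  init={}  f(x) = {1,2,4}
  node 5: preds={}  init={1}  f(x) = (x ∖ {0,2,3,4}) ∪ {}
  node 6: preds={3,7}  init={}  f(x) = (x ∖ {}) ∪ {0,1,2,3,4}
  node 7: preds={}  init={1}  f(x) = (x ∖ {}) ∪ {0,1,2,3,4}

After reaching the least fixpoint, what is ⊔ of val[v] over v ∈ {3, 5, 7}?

Worklist (14 pops):
  #1 pop 0: in={1} → {0,2,3,4} (was {}); enqueue []
  #2 pop 1: in={} → {} (no change)
  #3 pop 2: in={} → {0,4} (no change)
  #4 pop 3: in={1} → {3} (was {}); enqueue [1]
  #5 pop 4: in={0,4} → {1,2,4} (was {}); enqueue []
  #6 pop 5: in={} → {1} (no change)
  #7 pop 6: in={1,3} → {0,1,2,3,4} (was {}); enqueue []
  #8 pop 7: in={} → {0,1,2,3,4} (was {1}); enqueue [0,3,6]
  #9 pop 1: in={3} → {3} (was {}); enqueue [2,4]
  #10 pop 0: in={0,1,2,3,4} → {0,2,3,4} (no change)
  #11 pop 3: in={0,1,2,3,4} → {3} (no change)
  #12 pop 6: in={0,1,2,3,4} → {0,1,2,3,4} (no change)
  #13 pop 2: in={3} → {0,3,4} (was {0,4}); enqueue []
  #14 pop 4: in={0,3,4} → {1,2,4} (no change)

Fixpoint:
  val[0] = {0,2,3,4}
  val[1] = {3}
  val[2] = {0,3,4}
  val[3] = {3}
  val[4] = {1,2,4}
  val[5] = {1}
  val[6] = {0,1,2,3,4}
  val[7] = {0,1,2,3,4}

{0,1,2,3,4}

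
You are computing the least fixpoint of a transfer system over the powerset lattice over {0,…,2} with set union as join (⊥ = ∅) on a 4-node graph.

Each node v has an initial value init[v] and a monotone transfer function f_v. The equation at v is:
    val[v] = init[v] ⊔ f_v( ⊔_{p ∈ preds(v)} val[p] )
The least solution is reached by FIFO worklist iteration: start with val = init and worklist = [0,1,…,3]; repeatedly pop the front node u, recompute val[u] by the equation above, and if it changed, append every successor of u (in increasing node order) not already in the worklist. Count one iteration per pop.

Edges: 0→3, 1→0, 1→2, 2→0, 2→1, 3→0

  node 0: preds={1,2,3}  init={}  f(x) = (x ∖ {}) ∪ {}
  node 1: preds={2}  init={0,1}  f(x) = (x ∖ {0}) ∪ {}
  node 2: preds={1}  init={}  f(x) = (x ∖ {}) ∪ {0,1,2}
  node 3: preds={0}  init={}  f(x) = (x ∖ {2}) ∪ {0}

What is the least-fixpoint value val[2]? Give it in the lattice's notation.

{0,1,2}

Worklist (9 pops):
  #1 pop 0: in={0,1} → {0,1} (was {}); enqueue []
  #2 pop 1: in={} → {0,1} (no change)
  #3 pop 2: in={0,1} → {0,1,2} (was {}); enqueue [0,1]
  #4 pop 3: in={0,1} → {0,1} (was {}); enqueue []
  #5 pop 0: in={0,1,2} → {0,1,2} (was {0,1}); enqueue [3]
  #6 pop 1: in={0,1,2} → {0,1,2} (was {0,1}); enqueue [0,2]
  #7 pop 3: in={0,1,2} → {0,1} (no change)
  #8 pop 0: in={0,1,2} → {0,1,2} (no change)
  #9 pop 2: in={0,1,2} → {0,1,2} (no change)

Fixpoint:
  val[0] = {0,1,2}
  val[1] = {0,1,2}
  val[2] = {0,1,2}
  val[3] = {0,1}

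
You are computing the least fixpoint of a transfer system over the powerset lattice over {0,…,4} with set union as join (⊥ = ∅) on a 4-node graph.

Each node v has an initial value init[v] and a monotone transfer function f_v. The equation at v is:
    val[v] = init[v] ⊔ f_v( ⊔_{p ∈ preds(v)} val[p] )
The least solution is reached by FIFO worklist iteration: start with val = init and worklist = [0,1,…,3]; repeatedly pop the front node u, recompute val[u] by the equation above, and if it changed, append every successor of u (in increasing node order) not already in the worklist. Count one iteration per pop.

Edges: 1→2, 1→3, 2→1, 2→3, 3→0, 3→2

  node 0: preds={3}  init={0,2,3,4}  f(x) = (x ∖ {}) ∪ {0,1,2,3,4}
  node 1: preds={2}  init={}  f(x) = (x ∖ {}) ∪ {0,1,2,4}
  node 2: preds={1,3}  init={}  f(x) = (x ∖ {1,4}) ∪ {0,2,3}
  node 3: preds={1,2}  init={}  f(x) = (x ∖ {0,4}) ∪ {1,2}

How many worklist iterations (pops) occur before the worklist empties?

8

Worklist (8 pops):
  #1 pop 0: in={} → {0,1,2,3,4} (was {0,2,3,4}); enqueue []
  #2 pop 1: in={} → {0,1,2,4} (was {}); enqueue []
  #3 pop 2: in={0,1,2,4} → {0,2,3} (was {}); enqueue [1]
  #4 pop 3: in={0,1,2,3,4} → {1,2,3} (was {}); enqueue [0,2]
  #5 pop 1: in={0,2,3} → {0,1,2,3,4} (was {0,1,2,4}); enqueue [3]
  #6 pop 0: in={1,2,3} → {0,1,2,3,4} (no change)
  #7 pop 2: in={0,1,2,3,4} → {0,2,3} (no change)
  #8 pop 3: in={0,1,2,3,4} → {1,2,3} (no change)

Fixpoint:
  val[0] = {0,1,2,3,4}
  val[1] = {0,1,2,3,4}
  val[2] = {0,2,3}
  val[3] = {1,2,3}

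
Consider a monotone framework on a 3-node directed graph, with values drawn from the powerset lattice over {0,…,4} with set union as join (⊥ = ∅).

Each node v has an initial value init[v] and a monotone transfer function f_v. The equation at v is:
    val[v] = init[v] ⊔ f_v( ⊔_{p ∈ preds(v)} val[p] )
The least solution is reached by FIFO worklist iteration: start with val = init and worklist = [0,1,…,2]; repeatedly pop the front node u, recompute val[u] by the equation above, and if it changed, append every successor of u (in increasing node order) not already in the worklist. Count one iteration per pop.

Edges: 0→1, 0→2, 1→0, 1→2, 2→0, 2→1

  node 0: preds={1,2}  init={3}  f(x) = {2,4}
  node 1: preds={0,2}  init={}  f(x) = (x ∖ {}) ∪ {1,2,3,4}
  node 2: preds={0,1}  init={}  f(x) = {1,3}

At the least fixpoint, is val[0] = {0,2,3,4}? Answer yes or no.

no

Worklist (5 pops):
  #1 pop 0: in={} → {2,3,4} (was {3}); enqueue []
  #2 pop 1: in={2,3,4} → {1,2,3,4} (was {}); enqueue [0]
  #3 pop 2: in={1,2,3,4} → {1,3} (was {}); enqueue [1]
  #4 pop 0: in={1,2,3,4} → {2,3,4} (no change)
  #5 pop 1: in={1,2,3,4} → {1,2,3,4} (no change)

Fixpoint:
  val[0] = {2,3,4}
  val[1] = {1,2,3,4}
  val[2] = {1,3}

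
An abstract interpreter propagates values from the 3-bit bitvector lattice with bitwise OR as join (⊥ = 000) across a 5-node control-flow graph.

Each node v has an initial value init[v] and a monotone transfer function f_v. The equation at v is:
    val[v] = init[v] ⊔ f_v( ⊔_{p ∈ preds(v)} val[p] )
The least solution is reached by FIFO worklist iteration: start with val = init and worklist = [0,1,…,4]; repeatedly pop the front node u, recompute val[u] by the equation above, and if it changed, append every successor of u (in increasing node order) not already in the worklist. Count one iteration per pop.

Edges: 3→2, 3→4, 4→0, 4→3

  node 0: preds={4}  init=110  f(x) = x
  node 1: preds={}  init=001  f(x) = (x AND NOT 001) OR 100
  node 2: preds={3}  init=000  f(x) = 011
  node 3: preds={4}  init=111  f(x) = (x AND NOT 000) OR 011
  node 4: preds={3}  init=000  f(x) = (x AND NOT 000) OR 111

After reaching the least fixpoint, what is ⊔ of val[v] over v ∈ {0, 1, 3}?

Worklist (7 pops):
  #1 pop 0: in=000 → 110 (no change)
  #2 pop 1: in=000 → 101 (was 001); enqueue []
  #3 pop 2: in=111 → 011 (was 000); enqueue []
  #4 pop 3: in=000 → 111 (no change)
  #5 pop 4: in=111 → 111 (was 000); enqueue [0,3]
  #6 pop 0: in=111 → 111 (was 110); enqueue []
  #7 pop 3: in=111 → 111 (no change)

Fixpoint:
  val[0] = 111
  val[1] = 101
  val[2] = 011
  val[3] = 111
  val[4] = 111

111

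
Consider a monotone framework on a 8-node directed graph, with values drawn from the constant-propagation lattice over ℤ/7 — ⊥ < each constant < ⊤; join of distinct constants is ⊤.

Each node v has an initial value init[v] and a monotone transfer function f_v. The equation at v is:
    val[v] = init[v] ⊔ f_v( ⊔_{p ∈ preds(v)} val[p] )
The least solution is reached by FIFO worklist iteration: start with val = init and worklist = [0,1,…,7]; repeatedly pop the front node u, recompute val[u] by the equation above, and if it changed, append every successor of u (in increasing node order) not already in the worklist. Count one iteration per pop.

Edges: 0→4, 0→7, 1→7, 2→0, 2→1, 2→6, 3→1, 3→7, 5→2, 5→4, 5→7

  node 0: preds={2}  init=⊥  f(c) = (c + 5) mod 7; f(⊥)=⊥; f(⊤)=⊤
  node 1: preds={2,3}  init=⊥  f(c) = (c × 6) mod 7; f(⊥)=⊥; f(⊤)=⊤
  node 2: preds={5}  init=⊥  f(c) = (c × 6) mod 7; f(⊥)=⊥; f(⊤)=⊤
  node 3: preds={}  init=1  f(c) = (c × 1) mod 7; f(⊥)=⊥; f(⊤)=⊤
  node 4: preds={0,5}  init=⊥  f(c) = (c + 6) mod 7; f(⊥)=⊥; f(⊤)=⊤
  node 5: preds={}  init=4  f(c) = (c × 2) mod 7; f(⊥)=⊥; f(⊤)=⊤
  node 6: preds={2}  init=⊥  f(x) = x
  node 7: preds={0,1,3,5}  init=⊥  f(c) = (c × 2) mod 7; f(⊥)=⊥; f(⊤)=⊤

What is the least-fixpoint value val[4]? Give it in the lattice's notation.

⊤

Trace (12 dequeues):
  [1] u=0 | in ⊥ | out ⊥ | ==
  [2] u=1 | in 1 | out 6 | prev ⊥ | push {}
  [3] u=2 | in 4 | out 3 | prev ⊥ | push {0,1}
  [4] u=3 | in ⊥ | out 1 | ==
  [5] u=4 | in 4 | out 3 | prev ⊥ | push {}
  [6] u=5 | in ⊥ | out 4 | ==
  [7] u=6 | in 3 | out 3 | prev ⊥ | push {}
  [8] u=7 | in ⊤ | out ⊤ | prev ⊥ | push {}
  [9] u=0 | in 3 | out 1 | prev ⊥ | push {4,7}
  [10] u=1 | in ⊤ | out ⊤ | prev 6 | push {}
  [11] u=4 | in ⊤ | out ⊤ | prev 3 | push {}
  [12] u=7 | in ⊤ | out ⊤ | ==

Converged values:
  [0] 1
  [1] ⊤
  [2] 3
  [3] 1
  [4] ⊤
  [5] 4
  [6] 3
  [7] ⊤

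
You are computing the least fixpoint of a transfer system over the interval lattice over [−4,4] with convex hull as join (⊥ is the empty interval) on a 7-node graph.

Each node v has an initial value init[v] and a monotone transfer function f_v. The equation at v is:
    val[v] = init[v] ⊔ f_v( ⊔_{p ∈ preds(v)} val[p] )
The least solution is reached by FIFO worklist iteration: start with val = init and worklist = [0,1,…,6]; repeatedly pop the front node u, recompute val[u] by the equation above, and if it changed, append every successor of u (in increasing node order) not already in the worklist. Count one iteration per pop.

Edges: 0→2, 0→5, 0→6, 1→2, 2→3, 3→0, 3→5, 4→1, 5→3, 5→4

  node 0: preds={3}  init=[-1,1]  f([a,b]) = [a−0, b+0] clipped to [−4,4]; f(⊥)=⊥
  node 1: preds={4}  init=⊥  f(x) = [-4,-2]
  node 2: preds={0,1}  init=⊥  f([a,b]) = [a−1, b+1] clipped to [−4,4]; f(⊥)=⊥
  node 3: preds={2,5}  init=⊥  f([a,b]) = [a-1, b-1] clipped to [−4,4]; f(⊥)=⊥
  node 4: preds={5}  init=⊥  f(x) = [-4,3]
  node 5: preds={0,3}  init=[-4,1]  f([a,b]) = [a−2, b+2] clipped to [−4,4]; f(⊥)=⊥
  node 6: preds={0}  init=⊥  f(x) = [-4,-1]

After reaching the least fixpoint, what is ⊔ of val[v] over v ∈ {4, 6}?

[-4,3]

Trace (26 dequeues):
  [1] u=0 | in ⊥ | out [-1,1] | ==
  [2] u=1 | in ⊥ | out [-4,-2] | prev ⊥ | push {}
  [3] u=2 | in [-4,1] | out [-4,2] | prev ⊥ | push {}
  [4] u=3 | in [-4,2] | out [-4,1] | prev ⊥ | push {0}
  [5] u=4 | in [-4,1] | out [-4,3] | prev ⊥ | push {1}
  [6] u=5 | in [-4,1] | out [-4,3] | prev [-4,1] | push {3,4}
  [7] u=6 | in [-1,1] | out [-4,-1] | prev ⊥ | push {}
  [8] u=0 | in [-4,1] | out [-4,1] | prev [-1,1] | push {2,5,6}
  [9] u=1 | in [-4,3] | out [-4,-2] | ==
  [10] u=3 | in [-4,3] | out [-4,2] | prev [-4,1] | push {0}
  [11] u=4 | in [-4,3] | out [-4,3] | ==
  [12] u=2 | in [-4,1] | out [-4,2] | ==
  [13] u=5 | in [-4,2] | out [-4,4] | prev [-4,3] | push {3,4}
  [14] u=6 | in [-4,1] | out [-4,-1] | ==
  [15] u=0 | in [-4,2] | out [-4,2] | prev [-4,1] | push {2,5,6}
  [16] u=3 | in [-4,4] | out [-4,3] | prev [-4,2] | push {0}
  [17] u=4 | in [-4,4] | out [-4,3] | ==
  [18] u=2 | in [-4,2] | out [-4,3] | prev [-4,2] | push {3}
  [19] u=5 | in [-4,3] | out [-4,4] | ==
  [20] u=6 | in [-4,2] | out [-4,-1] | ==
  [21] u=0 | in [-4,3] | out [-4,3] | prev [-4,2] | push {2,5,6}
  [22] u=3 | in [-4,4] | out [-4,3] | ==
  [23] u=2 | in [-4,3] | out [-4,4] | prev [-4,3] | push {3}
  [24] u=5 | in [-4,3] | out [-4,4] | ==
  [25] u=6 | in [-4,3] | out [-4,-1] | ==
  [26] u=3 | in [-4,4] | out [-4,3] | ==

Converged values:
  [0] [-4,3]
  [1] [-4,-2]
  [2] [-4,4]
  [3] [-4,3]
  [4] [-4,3]
  [5] [-4,4]
  [6] [-4,-1]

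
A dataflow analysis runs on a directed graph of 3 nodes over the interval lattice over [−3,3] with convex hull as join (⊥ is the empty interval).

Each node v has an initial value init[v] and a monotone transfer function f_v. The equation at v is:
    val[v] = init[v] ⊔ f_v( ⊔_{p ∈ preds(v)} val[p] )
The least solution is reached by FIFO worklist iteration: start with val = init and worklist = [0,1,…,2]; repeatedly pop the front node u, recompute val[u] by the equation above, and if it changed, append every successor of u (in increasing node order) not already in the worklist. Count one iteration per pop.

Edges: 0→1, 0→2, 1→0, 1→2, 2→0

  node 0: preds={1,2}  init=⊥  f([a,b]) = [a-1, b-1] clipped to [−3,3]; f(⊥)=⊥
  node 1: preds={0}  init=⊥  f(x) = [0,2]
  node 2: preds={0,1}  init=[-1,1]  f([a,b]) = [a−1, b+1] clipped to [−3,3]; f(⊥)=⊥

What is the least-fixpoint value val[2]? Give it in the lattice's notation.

[-3,3]

Worklist (6 pops):
  #1 pop 0: in=[-1,1] → [-2,0] (was ⊥); enqueue []
  #2 pop 1: in=[-2,0] → [0,2] (was ⊥); enqueue [0]
  #3 pop 2: in=[-2,2] → [-3,3] (was [-1,1]); enqueue []
  #4 pop 0: in=[-3,3] → [-3,2] (was [-2,0]); enqueue [1,2]
  #5 pop 1: in=[-3,2] → [0,2] (no change)
  #6 pop 2: in=[-3,2] → [-3,3] (no change)

Fixpoint:
  val[0] = [-3,2]
  val[1] = [0,2]
  val[2] = [-3,3]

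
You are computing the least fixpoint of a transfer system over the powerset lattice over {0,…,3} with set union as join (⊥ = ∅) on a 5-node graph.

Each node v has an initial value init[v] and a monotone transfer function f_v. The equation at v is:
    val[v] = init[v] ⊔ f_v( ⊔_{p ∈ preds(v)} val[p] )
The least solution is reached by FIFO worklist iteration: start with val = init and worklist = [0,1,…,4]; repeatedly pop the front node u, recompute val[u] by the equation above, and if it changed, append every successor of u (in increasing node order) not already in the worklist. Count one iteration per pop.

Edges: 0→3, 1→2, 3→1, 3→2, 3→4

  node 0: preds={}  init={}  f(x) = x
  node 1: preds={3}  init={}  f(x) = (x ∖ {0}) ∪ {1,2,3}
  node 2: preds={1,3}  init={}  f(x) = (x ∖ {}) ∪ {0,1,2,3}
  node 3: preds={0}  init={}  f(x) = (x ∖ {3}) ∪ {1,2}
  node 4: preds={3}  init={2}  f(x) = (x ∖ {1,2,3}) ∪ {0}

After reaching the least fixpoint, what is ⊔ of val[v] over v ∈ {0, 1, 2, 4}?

{0,1,2,3}

Trace (7 dequeues):
  [1] u=0 | in {} | out {} | ==
  [2] u=1 | in {} | out {1,2,3} | prev {} | push {}
  [3] u=2 | in {1,2,3} | out {0,1,2,3} | prev {} | push {}
  [4] u=3 | in {} | out {1,2} | prev {} | push {1,2}
  [5] u=4 | in {1,2} | out {0,2} | prev {2} | push {}
  [6] u=1 | in {1,2} | out {1,2,3} | ==
  [7] u=2 | in {1,2,3} | out {0,1,2,3} | ==

Converged values:
  [0] {}
  [1] {1,2,3}
  [2] {0,1,2,3}
  [3] {1,2}
  [4] {0,2}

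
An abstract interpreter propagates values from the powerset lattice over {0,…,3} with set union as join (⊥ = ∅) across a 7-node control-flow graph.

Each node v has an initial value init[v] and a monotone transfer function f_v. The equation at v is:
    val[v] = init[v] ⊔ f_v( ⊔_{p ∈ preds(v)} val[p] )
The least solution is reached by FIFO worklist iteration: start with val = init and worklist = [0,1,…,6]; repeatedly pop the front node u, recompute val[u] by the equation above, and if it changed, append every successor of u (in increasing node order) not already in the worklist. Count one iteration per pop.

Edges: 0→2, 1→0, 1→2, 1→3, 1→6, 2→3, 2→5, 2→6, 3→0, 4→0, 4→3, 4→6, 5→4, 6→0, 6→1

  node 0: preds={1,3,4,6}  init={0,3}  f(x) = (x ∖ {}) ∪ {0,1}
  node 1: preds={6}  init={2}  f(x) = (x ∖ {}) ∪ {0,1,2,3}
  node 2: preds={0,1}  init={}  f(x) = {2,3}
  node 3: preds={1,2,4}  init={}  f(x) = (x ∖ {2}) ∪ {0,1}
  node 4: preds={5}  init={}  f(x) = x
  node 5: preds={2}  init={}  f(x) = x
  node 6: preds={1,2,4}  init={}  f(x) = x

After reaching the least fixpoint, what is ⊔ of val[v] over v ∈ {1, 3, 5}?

{0,1,2,3}

Iteration log — 13 steps:
  step 1. node 0  ⊔preds={2}  new={0,1,2,3}  old={0,3}  +wl: 
  step 2. node 1  ⊔preds={}  new={0,1,2,3}  old={2}  +wl: 0
  step 3. node 2  ⊔preds={0,1,2,3}  new={2,3}  old={}  +wl: 
  step 4. node 3  ⊔preds={0,1,2,3}  new={0,1,3}  old={}  +wl: 
  step 5. node 4  ⊔preds={}  new={}  stable
  step 6. node 5  ⊔preds={2,3}  new={2,3}  old={}  +wl: 4
  step 7. node 6  ⊔preds={0,1,2,3}  new={0,1,2,3}  old={}  +wl: 1
  step 8. node 0  ⊔preds={0,1,2,3}  new={0,1,2,3}  stable
  step 9. node 4  ⊔preds={2,3}  new={2,3}  old={}  +wl: 0,3,6
  step 10. node 1  ⊔preds={0,1,2,3}  new={0,1,2,3}  stable
  step 11. node 0  ⊔preds={0,1,2,3}  new={0,1,2,3}  stable
  step 12. node 3  ⊔preds={0,1,2,3}  new={0,1,3}  stable
  step 13. node 6  ⊔preds={0,1,2,3}  new={0,1,2,3}  stable

Least fixpoint reached:
  node 0: {0,1,2,3}
  node 1: {0,1,2,3}
  node 2: {2,3}
  node 3: {0,1,3}
  node 4: {2,3}
  node 5: {2,3}
  node 6: {0,1,2,3}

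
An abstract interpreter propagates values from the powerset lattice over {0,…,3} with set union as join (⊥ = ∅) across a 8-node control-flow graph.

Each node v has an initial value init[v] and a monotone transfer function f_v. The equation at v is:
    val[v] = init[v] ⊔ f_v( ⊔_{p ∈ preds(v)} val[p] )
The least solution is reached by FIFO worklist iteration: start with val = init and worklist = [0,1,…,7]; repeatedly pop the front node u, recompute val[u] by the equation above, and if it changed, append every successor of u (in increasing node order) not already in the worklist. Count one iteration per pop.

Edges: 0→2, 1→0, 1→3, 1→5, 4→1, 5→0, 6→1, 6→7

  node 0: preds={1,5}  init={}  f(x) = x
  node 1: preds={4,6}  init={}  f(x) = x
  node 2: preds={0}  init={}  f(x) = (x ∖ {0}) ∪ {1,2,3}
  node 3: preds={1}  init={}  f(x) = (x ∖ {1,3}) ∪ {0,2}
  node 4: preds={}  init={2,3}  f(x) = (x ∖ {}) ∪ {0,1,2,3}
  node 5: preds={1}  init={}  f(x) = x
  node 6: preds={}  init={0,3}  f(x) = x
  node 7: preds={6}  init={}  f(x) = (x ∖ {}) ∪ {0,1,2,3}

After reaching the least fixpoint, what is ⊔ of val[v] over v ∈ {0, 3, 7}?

Worklist (16 pops):
  #1 pop 0: in={} → {} (no change)
  #2 pop 1: in={0,2,3} → {0,2,3} (was {}); enqueue [0]
  #3 pop 2: in={} → {1,2,3} (was {}); enqueue []
  #4 pop 3: in={0,2,3} → {0,2} (was {}); enqueue []
  #5 pop 4: in={} → {0,1,2,3} (was {2,3}); enqueue [1]
  #6 pop 5: in={0,2,3} → {0,2,3} (was {}); enqueue []
  #7 pop 6: in={} → {0,3} (no change)
  #8 pop 7: in={0,3} → {0,1,2,3} (was {}); enqueue []
  #9 pop 0: in={0,2,3} → {0,2,3} (was {}); enqueue [2]
  #10 pop 1: in={0,1,2,3} → {0,1,2,3} (was {0,2,3}); enqueue [0,3,5]
  #11 pop 2: in={0,2,3} → {1,2,3} (no change)
  #12 pop 0: in={0,1,2,3} → {0,1,2,3} (was {0,2,3}); enqueue [2]
  #13 pop 3: in={0,1,2,3} → {0,2} (no change)
  #14 pop 5: in={0,1,2,3} → {0,1,2,3} (was {0,2,3}); enqueue [0]
  #15 pop 2: in={0,1,2,3} → {1,2,3} (no change)
  #16 pop 0: in={0,1,2,3} → {0,1,2,3} (no change)

Fixpoint:
  val[0] = {0,1,2,3}
  val[1] = {0,1,2,3}
  val[2] = {1,2,3}
  val[3] = {0,2}
  val[4] = {0,1,2,3}
  val[5] = {0,1,2,3}
  val[6] = {0,3}
  val[7] = {0,1,2,3}

{0,1,2,3}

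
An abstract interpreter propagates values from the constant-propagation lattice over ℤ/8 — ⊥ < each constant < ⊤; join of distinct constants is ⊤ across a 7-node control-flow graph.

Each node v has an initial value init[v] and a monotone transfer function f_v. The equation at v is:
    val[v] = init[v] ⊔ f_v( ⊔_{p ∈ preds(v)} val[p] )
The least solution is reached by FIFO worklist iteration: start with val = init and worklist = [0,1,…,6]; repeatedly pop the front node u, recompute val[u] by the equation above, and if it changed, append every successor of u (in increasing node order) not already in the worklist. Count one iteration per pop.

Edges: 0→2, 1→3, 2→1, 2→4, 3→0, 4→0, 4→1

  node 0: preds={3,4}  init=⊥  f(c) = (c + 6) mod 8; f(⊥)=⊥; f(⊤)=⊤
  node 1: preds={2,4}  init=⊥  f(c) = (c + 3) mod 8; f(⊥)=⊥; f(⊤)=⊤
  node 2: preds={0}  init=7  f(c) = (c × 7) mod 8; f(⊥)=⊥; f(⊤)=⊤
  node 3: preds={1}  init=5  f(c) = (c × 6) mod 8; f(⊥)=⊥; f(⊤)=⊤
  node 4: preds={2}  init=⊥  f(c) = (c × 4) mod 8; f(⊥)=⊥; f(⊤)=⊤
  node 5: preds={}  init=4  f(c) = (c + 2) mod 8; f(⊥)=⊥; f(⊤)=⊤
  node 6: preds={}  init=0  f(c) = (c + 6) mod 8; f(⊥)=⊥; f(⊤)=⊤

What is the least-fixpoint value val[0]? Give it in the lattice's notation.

Iteration log — 11 steps:
  step 1. node 0  ⊔preds=5  new=3  old=⊥  +wl: 
  step 2. node 1  ⊔preds=7  new=2  old=⊥  +wl: 
  step 3. node 2  ⊔preds=3  new=⊤  old=7  +wl: 1
  step 4. node 3  ⊔preds=2  new=⊤  old=5  +wl: 0
  step 5. node 4  ⊔preds=⊤  new=⊤  old=⊥  +wl: 
  step 6. node 5  ⊔preds=⊥  new=4  stable
  step 7. node 6  ⊔preds=⊥  new=0  stable
  step 8. node 1  ⊔preds=⊤  new=⊤  old=2  +wl: 3
  step 9. node 0  ⊔preds=⊤  new=⊤  old=3  +wl: 2
  step 10. node 3  ⊔preds=⊤  new=⊤  stable
  step 11. node 2  ⊔preds=⊤  new=⊤  stable

Least fixpoint reached:
  node 0: ⊤
  node 1: ⊤
  node 2: ⊤
  node 3: ⊤
  node 4: ⊤
  node 5: 4
  node 6: 0

⊤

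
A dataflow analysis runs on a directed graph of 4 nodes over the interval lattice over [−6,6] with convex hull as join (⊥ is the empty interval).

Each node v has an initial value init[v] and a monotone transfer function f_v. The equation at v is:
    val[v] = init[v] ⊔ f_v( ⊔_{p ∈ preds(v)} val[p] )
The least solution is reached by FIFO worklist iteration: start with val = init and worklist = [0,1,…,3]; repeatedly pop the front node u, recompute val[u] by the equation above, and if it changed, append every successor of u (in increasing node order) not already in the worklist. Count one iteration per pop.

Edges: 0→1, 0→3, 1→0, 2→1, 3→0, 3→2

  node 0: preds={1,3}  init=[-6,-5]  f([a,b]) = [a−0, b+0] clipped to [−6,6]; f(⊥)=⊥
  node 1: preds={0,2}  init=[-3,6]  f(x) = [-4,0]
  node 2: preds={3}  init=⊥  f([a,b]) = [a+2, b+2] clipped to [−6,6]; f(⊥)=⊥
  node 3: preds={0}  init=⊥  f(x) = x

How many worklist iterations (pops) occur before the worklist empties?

Trace (7 dequeues):
  [1] u=0 | in [-3,6] | out [-6,6] | prev [-6,-5] | push {}
  [2] u=1 | in [-6,6] | out [-4,6] | prev [-3,6] | push {0}
  [3] u=2 | in ⊥ | out ⊥ | ==
  [4] u=3 | in [-6,6] | out [-6,6] | prev ⊥ | push {2}
  [5] u=0 | in [-6,6] | out [-6,6] | ==
  [6] u=2 | in [-6,6] | out [-4,6] | prev ⊥ | push {1}
  [7] u=1 | in [-6,6] | out [-4,6] | ==

Converged values:
  [0] [-6,6]
  [1] [-4,6]
  [2] [-4,6]
  [3] [-6,6]

7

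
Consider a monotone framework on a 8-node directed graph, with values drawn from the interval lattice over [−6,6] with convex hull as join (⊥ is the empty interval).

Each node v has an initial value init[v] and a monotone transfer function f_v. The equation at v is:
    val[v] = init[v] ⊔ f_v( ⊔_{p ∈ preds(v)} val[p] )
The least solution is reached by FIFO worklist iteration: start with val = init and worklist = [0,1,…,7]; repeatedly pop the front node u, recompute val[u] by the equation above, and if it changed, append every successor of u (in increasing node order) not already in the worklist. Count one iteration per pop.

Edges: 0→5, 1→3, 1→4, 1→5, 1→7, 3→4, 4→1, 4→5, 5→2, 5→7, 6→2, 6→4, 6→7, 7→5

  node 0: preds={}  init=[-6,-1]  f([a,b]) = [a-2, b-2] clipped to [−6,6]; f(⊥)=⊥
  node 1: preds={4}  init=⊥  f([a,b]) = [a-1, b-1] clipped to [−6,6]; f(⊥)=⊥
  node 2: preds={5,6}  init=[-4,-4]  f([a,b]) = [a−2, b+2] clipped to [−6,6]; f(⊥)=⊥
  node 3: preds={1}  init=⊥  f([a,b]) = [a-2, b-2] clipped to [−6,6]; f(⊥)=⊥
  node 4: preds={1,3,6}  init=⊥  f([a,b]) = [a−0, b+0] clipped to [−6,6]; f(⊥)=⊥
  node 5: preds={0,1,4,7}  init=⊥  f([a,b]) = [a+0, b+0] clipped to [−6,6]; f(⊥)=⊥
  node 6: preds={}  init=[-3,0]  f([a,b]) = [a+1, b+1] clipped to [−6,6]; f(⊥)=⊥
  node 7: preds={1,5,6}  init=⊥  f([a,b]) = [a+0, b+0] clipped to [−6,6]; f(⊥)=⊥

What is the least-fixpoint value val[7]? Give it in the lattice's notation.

[-6,0]

Iteration log — 19 steps:
  step 1. node 0  ⊔preds=⊥  new=[-6,-1]  stable
  step 2. node 1  ⊔preds=⊥  new=⊥  stable
  step 3. node 2  ⊔preds=[-3,0]  new=[-5,2]  old=[-4,-4]  +wl: 
  step 4. node 3  ⊔preds=⊥  new=⊥  stable
  step 5. node 4  ⊔preds=[-3,0]  new=[-3,0]  old=⊥  +wl: 1
  step 6. node 5  ⊔preds=[-6,0]  new=[-6,0]  old=⊥  +wl: 2
  step 7. node 6  ⊔preds=⊥  new=[-3,0]  stable
  step 8. node 7  ⊔preds=[-6,0]  new=[-6,0]  old=⊥  +wl: 5
  step 9. node 1  ⊔preds=[-3,0]  new=[-4,-1]  old=⊥  +wl: 3,4,7
  step 10. node 2  ⊔preds=[-6,0]  new=[-6,2]  old=[-5,2]  +wl: 
  step 11. node 5  ⊔preds=[-6,0]  new=[-6,0]  stable
  step 12. node 3  ⊔preds=[-4,-1]  new=[-6,-3]  old=⊥  +wl: 
  step 13. node 4  ⊔preds=[-6,0]  new=[-6,0]  old=[-3,0]  +wl: 1,5
  step 14. node 7  ⊔preds=[-6,0]  new=[-6,0]  stable
  step 15. node 1  ⊔preds=[-6,0]  new=[-6,-1]  old=[-4,-1]  +wl: 3,4,7
  step 16. node 5  ⊔preds=[-6,0]  new=[-6,0]  stable
  step 17. node 3  ⊔preds=[-6,-1]  new=[-6,-3]  stable
  step 18. node 4  ⊔preds=[-6,0]  new=[-6,0]  stable
  step 19. node 7  ⊔preds=[-6,0]  new=[-6,0]  stable

Least fixpoint reached:
  node 0: [-6,-1]
  node 1: [-6,-1]
  node 2: [-6,2]
  node 3: [-6,-3]
  node 4: [-6,0]
  node 5: [-6,0]
  node 6: [-3,0]
  node 7: [-6,0]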